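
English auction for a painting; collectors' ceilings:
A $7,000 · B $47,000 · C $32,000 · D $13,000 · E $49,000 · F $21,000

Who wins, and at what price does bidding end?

Ascending (English) auction: the price rises until one bidder remains; the winner pays the price at which the last rival dropped out.
Limits ranked: 49,000 (E) > 47,000 (B) > 32,000 (C) > 21,000 (F) > 13,000 (D) > 7,000 (A)
B is the last rival to drop out, at $47,000; E remains and wins at that price.

E wins at $47,000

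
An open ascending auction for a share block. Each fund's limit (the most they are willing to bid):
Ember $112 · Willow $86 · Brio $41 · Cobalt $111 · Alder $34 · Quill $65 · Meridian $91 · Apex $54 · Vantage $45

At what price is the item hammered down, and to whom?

Ember wins at $111

Ascending (English) auction: the price rises until one bidder remains; the winner pays the price at which the last rival dropped out.
Limits in order: 112 (Ember) > 111 (Cobalt) > 91 (Meridian) > 86 (Willow) > 65 (Quill) > 54 (Apex) > …
Once the price passes $111, only Ember is left; the hammer falls at Cobalt's limit of $111.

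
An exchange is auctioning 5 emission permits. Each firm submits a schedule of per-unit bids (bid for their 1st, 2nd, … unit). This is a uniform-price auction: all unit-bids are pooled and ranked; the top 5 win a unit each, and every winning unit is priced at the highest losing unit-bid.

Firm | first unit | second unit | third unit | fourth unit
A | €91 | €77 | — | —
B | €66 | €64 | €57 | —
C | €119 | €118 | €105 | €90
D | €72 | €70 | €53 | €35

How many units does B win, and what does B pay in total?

B: 0 units, pays €0

Pooled unit-bids ranked (top 5): 119 (C-1), 118 (C-2), 105 (C-3), 91 (A-1), 90 (C-4)
The (k+1)-th unit-bid is €77.
B wins 0 unit(s) at €77 each.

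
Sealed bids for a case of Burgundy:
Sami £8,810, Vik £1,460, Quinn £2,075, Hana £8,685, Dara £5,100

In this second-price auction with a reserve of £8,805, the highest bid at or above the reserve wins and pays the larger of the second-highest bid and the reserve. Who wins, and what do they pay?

Sami pays £8,805

Bids in order: 8,810 (Sami) > 8,685 (Hana) > 5,100 (Dara) > 2,075 (Quinn) > 1,460 (Vik)
Sami has the top bid at or above the reserve (£8,810).
max(second-highest £8,685, reserve £8,805) = £8,805.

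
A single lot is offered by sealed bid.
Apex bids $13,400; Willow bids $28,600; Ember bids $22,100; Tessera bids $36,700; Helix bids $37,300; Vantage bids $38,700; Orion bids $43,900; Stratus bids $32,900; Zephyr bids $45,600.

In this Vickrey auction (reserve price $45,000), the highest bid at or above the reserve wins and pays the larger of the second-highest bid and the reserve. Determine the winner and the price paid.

Zephyr pays $45,000

Bids ranked: 45,600 (Zephyr) > 43,900 (Orion) > 38,700 (Vantage) > 37,300 (Helix) > 36,700 (Tessera) > 32,900 (Stratus) > …
Highest eligible bid: Zephyr at $45,600.
max(second-highest $43,900, reserve $45,000) = $45,000.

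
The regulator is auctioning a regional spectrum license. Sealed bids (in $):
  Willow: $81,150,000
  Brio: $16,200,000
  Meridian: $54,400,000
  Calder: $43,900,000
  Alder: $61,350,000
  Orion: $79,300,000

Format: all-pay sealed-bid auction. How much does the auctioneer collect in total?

Bids ranked: 81,150,000 (Willow) > 79,300,000 (Orion) > 61,350,000 (Alder) > 54,400,000 (Meridian) > 43,900,000 (Calder) > 16,200,000 (Brio)
Every bidder forfeits their bid regardless of winning.
Revenue = 81,150,000 + 16,200,000 + 54,400,000 + 43,900,000 + 61,350,000 + 79,300,000 = $336,300,000.

Total revenue: $336,300,000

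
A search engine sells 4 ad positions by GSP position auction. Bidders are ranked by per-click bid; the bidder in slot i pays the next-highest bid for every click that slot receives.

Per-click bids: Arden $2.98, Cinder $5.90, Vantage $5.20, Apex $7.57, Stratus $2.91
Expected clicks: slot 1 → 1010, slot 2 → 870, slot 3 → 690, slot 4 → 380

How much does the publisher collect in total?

Total revenue: $13645.00

Per-click bids in order: $7.57 (Apex) > $5.90 (Cinder) > $5.20 (Vantage) > $2.98 (Arden) > $2.91 (Stratus)
Slot 1: Apex pays $5.90 × 1010 = $5959.00
Slot 2: Cinder pays $5.20 × 870 = $4524.00
Slot 3: Vantage pays $2.98 × 690 = $2056.20
Slot 4: Arden pays $2.91 × 380 = $1105.80
Total = $13645.00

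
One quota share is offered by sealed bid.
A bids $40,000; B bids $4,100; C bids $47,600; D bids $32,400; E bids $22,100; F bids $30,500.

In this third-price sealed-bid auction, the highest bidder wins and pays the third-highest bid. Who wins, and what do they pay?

C pays $32,400

Sorting bids: 47,600 (C) > 40,000 (A) > 32,400 (D) > 30,500 (F) > 22,100 (E) > 4,100 (B)
C is highest; pays the third-highest bid, $32,400.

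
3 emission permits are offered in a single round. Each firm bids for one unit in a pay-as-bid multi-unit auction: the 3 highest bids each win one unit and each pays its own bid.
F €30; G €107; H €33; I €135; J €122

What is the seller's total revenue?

Total revenue: €364

Ordering the bids: 135 (I), 122 (J), 107 (G), 33 (H), 30 (F)
Winners (3 units): I, J, G.
Total revenue = 135 + 122 + 107 = €364.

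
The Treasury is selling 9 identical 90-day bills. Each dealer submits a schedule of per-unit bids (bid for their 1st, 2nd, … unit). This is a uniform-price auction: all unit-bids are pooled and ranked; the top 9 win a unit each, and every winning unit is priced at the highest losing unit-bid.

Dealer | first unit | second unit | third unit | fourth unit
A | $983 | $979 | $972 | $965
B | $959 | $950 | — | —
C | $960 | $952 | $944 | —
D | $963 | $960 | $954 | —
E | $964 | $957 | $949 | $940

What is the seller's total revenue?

Total revenue: $8,613

Merging the schedules and taking the best 9: 983 (A-1), 979 (A-2), 972 (A-3), 965 (A-4), 964 (E-1), 963 (D-1), 960 (C-1), 960 (D-2), 959 (B-1)
The (k+1)-th unit-bid is $957.
Allocation: A 4, B 1, C 1, D 2, E 1. Every unit priced at $957.
Revenue = 9 × 957 = $8,613.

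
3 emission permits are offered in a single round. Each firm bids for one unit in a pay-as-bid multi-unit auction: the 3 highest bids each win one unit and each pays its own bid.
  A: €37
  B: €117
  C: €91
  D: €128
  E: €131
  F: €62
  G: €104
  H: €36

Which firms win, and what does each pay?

Sorting: 131 (E), 128 (D), 117 (B), 104 (G), 91 (C), …
Top 3: E, D, B.
Each winner pays its own bid: E €131, D €128, B €117.

E €131, D €128, B €117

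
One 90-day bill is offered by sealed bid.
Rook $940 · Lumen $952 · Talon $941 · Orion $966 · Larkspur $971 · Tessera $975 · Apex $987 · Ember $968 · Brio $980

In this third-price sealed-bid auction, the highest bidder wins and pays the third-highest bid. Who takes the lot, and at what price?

Apex pays $975

Sorting bids: 987 (Apex) > 980 (Brio) > 975 (Tessera) > 971 (Larkspur) > 968 (Ember) > 966 (Orion) > …
Apex is highest; pays the third-highest bid, $975.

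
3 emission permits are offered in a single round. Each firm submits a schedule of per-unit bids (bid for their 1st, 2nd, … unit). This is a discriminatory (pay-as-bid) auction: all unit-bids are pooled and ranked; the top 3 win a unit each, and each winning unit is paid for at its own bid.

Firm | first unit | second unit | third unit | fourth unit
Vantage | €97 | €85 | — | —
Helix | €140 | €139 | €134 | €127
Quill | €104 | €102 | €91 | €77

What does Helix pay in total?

All unit-bids, highest first — top 3: 140 (Helix-1), 139 (Helix-2), 134 (Helix-3)
Next rejected bid: €127 (not a price — pay-as-bid).
Helix's winning unit-bids: 140 + 139 + 134 = €413.

Helix pays €413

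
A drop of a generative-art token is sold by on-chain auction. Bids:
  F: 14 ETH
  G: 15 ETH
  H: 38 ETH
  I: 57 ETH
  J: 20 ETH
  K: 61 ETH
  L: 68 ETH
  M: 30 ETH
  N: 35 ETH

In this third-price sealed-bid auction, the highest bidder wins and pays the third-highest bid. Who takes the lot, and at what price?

L pays 57 ETH

Sorting bids: 68 (L) > 61 (K) > 57 (I) > 38 (H) > 35 (N) > 30 (M) > …
L is highest; pays the third-highest bid, 57 ETH.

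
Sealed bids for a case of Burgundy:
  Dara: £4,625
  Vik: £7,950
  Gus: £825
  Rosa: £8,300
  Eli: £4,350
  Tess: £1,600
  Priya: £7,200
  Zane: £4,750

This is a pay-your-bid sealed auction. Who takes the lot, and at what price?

Bids ranked: 8,300 (Rosa) > 7,950 (Vik) > 7,200 (Priya) > 4,750 (Zane) > 4,625 (Dara) > 4,350 (Eli) > …
Rosa has the highest bid and pays exactly that: £8,300.

Rosa pays £8,300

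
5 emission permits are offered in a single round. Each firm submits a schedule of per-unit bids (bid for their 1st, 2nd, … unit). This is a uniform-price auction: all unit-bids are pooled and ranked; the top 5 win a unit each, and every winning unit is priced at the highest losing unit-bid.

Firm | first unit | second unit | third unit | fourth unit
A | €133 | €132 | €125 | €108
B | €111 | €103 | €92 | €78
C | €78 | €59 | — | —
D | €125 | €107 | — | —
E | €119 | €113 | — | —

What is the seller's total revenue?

All unit-bids, highest first — top 5: 133 (A-1), 132 (A-2), 125 (A-3), 125 (D-1), 119 (E-1)
First bid not allocated: €113.
Allocation: A 3, D 1, E 1. Every unit priced at €113.
Revenue = 5 × 113 = €565.

Total revenue: €565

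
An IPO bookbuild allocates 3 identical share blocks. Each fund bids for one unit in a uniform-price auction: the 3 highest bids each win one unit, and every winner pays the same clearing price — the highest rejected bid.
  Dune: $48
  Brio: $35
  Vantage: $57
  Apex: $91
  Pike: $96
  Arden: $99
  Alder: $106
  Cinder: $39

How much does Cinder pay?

Cinder pays $0

Bids ranked high→low: 106 (Alder), 99 (Arden), 96 (Pike), 91 (Apex), 57 (Vantage), …
Top 3: Alder, Arden, Pike.
Clearing price = highest rejected bid = $91.
Cinder does not win → pays $0.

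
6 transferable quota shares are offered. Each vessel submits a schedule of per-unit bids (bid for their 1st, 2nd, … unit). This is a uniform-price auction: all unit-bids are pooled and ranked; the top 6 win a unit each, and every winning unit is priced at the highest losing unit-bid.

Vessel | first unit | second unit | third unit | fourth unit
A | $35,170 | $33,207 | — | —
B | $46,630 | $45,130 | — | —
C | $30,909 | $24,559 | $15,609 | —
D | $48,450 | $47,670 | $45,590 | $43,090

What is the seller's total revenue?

Total revenue: $211,020

Pooled unit-bids ranked (top 6): 48,450 (D-1), 47,670 (D-2), 46,630 (B-1), 45,590 (D-3), 45,130 (B-2), 43,090 (D-4)
Highest rejected unit-bid = $35,170.
Allocation: B 2, D 4. Every unit priced at $35,170.
Revenue = 6 × 35,170 = $211,020.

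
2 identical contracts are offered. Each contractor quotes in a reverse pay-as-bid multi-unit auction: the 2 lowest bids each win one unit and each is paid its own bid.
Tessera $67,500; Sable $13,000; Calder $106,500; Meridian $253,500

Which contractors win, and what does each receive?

Sable $13,000, Tessera $67,500

Sorting: 13,000 (Sable), 67,500 (Tessera), 106,500 (Calder), 253,500 (Meridian)
The 2 lowest are Sable, Tessera.
Each winner is paid its own bid: Sable $13,000, Tessera $67,500.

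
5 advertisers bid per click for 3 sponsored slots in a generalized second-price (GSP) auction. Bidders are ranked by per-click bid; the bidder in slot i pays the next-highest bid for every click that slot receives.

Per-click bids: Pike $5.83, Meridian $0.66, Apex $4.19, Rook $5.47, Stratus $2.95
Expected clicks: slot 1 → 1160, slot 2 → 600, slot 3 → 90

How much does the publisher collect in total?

Ranked by bid: $5.83 (Pike) > $5.47 (Rook) > $4.19 (Apex) > $2.95 (Stratus) > …
Slot 1: Pike pays $5.47 × 1160 = $6345.20
Slot 2: Rook pays $4.19 × 600 = $2514.00
Slot 3: Apex pays $2.95 × 90 = $265.50
Total = $9124.70

Total revenue: $9124.70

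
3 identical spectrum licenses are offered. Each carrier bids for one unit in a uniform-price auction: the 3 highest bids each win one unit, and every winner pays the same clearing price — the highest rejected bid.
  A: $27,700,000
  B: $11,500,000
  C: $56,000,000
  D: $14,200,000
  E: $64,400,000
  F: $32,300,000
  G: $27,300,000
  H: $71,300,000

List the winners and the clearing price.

Bids ranked high→low: 71,300,000 (H), 64,400,000 (E), 56,000,000 (C), 32,300,000 (F), 27,700,000 (A), …
The 3 highest are H, E, C.
Clearing price = highest rejected bid = $32,300,000.

H, E, C; each pays $32,300,000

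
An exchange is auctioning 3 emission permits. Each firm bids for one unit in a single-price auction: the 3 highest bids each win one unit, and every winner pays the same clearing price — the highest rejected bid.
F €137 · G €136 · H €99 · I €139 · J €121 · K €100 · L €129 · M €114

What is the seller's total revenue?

Total revenue: €387

Sorting: 139 (I), 137 (F), 136 (G), 129 (L), 121 (J), …
The 3 highest are I, F, G.
Highest unsuccessful bid: €129 → clearing price.
Total revenue = 3 × €129 = €387.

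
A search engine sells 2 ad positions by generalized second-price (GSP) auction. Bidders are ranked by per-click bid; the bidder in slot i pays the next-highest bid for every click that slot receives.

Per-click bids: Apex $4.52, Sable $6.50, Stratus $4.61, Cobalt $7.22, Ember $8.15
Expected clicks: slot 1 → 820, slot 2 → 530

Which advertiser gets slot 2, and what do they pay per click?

Cobalt; $6.50 per click

Ranked by bid: $8.15 (Ember) > $7.22 (Cobalt) > $6.50 (Sable) > …
Slot 2 goes to the second-ranked bidder, Cobalt, who pays the next bid down: $6.50/click.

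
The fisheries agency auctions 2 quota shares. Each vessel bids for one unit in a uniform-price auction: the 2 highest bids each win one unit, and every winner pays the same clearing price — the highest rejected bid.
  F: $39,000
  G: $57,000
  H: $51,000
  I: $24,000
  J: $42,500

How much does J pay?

J pays $0

Bids ranked high→low: 57,000 (G), 51,000 (H), 42,500 (J), 39,000 (F), …
Top 2: G, H.
First losing bid is J's $42,500, which sets the uniform price.
J does not win → pays $0.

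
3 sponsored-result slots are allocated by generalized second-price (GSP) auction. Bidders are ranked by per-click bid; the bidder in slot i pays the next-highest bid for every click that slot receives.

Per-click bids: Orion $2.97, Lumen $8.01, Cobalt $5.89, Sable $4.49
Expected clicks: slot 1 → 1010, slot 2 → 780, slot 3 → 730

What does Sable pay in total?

Per-click bids in order: $8.01 (Lumen) > $5.89 (Cobalt) > $4.49 (Sable) > $2.97 (Orion)
Sable holds slot 3 → pays next bid $2.97 × 730 clicks = $2168.10.

Sable pays $2168.10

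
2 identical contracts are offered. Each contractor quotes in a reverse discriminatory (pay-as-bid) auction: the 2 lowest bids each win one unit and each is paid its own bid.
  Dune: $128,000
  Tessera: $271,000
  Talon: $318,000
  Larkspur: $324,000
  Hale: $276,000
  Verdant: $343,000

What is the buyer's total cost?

Total cost: $399,000

Ordering the bids: 128,000 (Dune), 271,000 (Tessera), 276,000 (Hale), 318,000 (Talon), …
The 2 lowest are Dune, Tessera.
Total cost = 128,000 + 271,000 = $399,000.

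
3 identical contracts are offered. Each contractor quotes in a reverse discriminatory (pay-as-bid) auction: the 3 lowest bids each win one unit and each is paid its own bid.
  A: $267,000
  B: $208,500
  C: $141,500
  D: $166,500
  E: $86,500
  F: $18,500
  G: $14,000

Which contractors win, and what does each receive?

G $14,000, F $18,500, E $86,500

Ordering the bids: 14,000 (G), 18,500 (F), 86,500 (E), 141,500 (C), 166,500 (D), …
The 3 lowest are G, F, E.
Each winner is paid its own bid: G $14,000, F $18,500, E $86,500.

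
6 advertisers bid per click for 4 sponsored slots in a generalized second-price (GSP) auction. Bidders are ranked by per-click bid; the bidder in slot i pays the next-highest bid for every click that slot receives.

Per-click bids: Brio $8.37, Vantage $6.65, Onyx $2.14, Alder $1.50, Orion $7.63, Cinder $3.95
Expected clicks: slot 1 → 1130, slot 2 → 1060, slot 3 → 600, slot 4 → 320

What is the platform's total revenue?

Per-click bids in order: $8.37 (Brio) > $7.63 (Orion) > $6.65 (Vantage) > $3.95 (Cinder) > $2.14 (Onyx) > …
Slot 1: Brio pays $7.63 × 1130 = $8621.90
Slot 2: Orion pays $6.65 × 1060 = $7049.00
Slot 3: Vantage pays $3.95 × 600 = $2370.00
Slot 4: Cinder pays $2.14 × 320 = $684.80
Total = $18725.70

Total revenue: $18725.70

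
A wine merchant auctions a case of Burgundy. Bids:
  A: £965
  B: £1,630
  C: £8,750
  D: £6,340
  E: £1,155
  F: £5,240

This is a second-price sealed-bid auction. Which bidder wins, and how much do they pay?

C pays £6,340

Rule: the highest bidder wins and pays the second-highest bid.
Sorting bids: 8,750 (C) > 6,340 (D) > 5,240 (F) > 1,630 (B) > 1,155 (E) > 965 (A)
C wins with the highest bid; price is set by the runner-up at £6,340.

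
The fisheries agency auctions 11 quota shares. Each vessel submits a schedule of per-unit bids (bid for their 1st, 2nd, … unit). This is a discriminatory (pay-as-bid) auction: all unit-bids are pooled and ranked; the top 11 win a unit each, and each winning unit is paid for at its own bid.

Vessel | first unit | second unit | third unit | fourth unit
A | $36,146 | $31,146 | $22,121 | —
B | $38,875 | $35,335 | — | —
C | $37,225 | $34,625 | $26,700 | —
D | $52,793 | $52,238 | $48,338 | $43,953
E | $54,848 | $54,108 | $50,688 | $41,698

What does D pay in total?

D pays $197,322

Pooled unit-bids ranked (top 11): 54,848 (E-1), 54,108 (E-2), 52,793 (D-1), 52,238 (D-2), 50,688 (E-3), 48,338 (D-3), 43,953 (D-4), 41,698 (E-4), 38,875 (B-1), 37,225 (C-1), 36,146 (A-1)
Next rejected bid: $35,335 (not a price — pay-as-bid).
D's winning unit-bids: 52,793 + 52,238 + 48,338 + 43,953 = $197,322.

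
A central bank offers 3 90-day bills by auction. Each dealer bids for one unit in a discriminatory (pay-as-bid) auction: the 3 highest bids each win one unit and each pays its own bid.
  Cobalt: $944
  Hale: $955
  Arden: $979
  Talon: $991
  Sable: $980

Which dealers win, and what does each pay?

Talon $991, Sable $980, Arden $979

Ordering the bids: 991 (Talon), 980 (Sable), 979 (Arden), 955 (Hale), 944 (Cobalt)
Top 3: Talon, Sable, Arden.
Each winner pays its own bid: Talon $991, Sable $980, Arden $979.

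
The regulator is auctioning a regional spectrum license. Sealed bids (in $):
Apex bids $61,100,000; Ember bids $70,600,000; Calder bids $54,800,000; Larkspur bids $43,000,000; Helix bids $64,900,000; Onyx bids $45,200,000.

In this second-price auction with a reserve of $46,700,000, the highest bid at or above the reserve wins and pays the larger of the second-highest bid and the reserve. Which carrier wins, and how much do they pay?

Bids ranked: 70,600,000 (Ember) > 64,900,000 (Helix) > 61,100,000 (Apex) > 54,800,000 (Calder) > 45,200,000 (Onyx) > 43,000,000 (Larkspur)
Ember has the top bid at or above the reserve ($70,600,000).
max(second-highest $64,900,000, reserve $46,700,000) = $64,900,000; the reserve does not bind.

Ember pays $64,900,000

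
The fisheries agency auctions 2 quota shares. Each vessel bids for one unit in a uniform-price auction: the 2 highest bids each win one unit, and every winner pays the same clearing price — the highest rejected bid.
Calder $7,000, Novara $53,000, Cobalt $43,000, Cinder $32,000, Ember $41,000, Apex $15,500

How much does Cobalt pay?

Cobalt pays $41,000

Sorting: 53,000 (Novara), 43,000 (Cobalt), 41,000 (Ember), 32,000 (Cinder), …
Top 2: Novara, Cobalt.
Clearing price = highest rejected bid = $41,000.
Cobalt wins → pays $41,000.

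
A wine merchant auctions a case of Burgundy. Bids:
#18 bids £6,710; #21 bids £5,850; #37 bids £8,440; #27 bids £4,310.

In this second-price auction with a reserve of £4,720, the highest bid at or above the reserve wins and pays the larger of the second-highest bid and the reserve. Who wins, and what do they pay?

#37 pays £6,710

Second-price auction with a reserve of £4,720: the highest bid at or above the reserve wins and pays the larger of the second-highest bid and the reserve.
Sorting bids: 8,440 (#37) > 6,710 (#18) > 5,850 (#21) > 4,310 (#27)
#37 has the top bid at or above the reserve (£8,440).
Second-highest bid £6,710 exceeds the reserve £4,720 → payment £6,710.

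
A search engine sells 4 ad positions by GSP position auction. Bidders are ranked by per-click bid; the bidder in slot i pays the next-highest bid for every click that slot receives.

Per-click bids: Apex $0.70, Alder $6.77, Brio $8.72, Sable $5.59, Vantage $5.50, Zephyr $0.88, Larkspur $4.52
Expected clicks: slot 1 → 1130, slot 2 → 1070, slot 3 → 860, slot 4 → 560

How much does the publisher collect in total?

Total revenue: $20892.60

Ranked by bid: $8.72 (Brio) > $6.77 (Alder) > $5.59 (Sable) > $5.50 (Vantage) > $4.52 (Larkspur) > …
Slot 1: Brio pays $6.77 × 1130 = $7650.10
Slot 2: Alder pays $5.59 × 1070 = $5981.30
Slot 3: Sable pays $5.50 × 860 = $4730.00
Slot 4: Vantage pays $4.52 × 560 = $2531.20
Total = $20892.60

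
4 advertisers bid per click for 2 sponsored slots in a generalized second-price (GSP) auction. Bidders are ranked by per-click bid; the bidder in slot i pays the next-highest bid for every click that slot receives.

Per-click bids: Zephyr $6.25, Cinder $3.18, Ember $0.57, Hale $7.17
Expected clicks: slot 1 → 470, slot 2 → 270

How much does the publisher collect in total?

Sorting advertisers: $7.17 (Hale) > $6.25 (Zephyr) > $3.18 (Cinder) > …
Slot 1: Hale pays $6.25 × 470 = $2937.50
Slot 2: Zephyr pays $3.18 × 270 = $858.60
Total = $3796.10

Total revenue: $3796.10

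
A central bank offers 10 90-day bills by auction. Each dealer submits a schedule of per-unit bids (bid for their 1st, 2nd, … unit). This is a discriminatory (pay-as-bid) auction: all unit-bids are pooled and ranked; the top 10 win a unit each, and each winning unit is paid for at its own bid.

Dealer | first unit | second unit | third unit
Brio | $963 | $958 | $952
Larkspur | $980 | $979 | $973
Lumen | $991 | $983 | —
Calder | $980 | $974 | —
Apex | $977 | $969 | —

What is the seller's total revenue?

Total revenue: $9,769

Pooled unit-bids ranked (top 10): 991 (Lumen-1), 983 (Lumen-2), 980 (Larkspur-1), 980 (Calder-1), 979 (Larkspur-2), 977 (Apex-1), 974 (Calder-2), 973 (Larkspur-3), 969 (Apex-2), 963 (Brio-1)
Next rejected bid: $958 (not a price — pay-as-bid).
Each winning unit pays its own bid.
Revenue = 991 + 983 + 980 + 980 + 979 + 977 + 974 + 973 + 969 + 963 = $9,769.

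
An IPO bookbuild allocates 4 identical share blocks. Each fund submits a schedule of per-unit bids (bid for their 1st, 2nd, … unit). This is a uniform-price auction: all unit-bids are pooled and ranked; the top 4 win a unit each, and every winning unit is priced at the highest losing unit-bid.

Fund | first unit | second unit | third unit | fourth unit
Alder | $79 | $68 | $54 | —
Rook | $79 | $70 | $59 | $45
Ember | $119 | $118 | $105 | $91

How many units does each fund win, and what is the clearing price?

Ember 4; clearing price $79

All unit-bids, highest first — top 4: 119 (Ember-1), 118 (Ember-2), 105 (Ember-3), 91 (Ember-4)
The (k+1)-th unit-bid is $79.
Allocation: Ember 4.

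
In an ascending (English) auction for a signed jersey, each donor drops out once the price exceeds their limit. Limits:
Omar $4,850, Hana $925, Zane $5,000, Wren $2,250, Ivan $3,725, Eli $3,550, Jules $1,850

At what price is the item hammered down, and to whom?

Zane wins at $4,850

Sorting limits: 5,000 (Zane) > 4,850 (Omar) > 3,725 (Ivan) > 3,550 (Eli) > 2,250 (Wren) > 1,850 (Jules) > …
Omar is the last rival to drop out, at $4,850; Zane remains and wins at that price.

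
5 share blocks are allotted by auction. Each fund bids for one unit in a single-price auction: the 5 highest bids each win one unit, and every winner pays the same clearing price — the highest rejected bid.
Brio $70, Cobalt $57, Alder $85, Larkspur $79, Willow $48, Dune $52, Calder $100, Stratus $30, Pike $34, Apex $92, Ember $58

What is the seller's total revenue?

Total revenue: $290

Ordering the bids: 100 (Calder), 92 (Apex), 85 (Alder), 79 (Larkspur), 70 (Brio), 58 (Ember), 57 (Cobalt), …
Winners (5 units): Calder, Apex, Alder, Larkspur, Brio.
Highest unsuccessful bid: $58 → clearing price.
Total revenue = 5 × $58 = $290.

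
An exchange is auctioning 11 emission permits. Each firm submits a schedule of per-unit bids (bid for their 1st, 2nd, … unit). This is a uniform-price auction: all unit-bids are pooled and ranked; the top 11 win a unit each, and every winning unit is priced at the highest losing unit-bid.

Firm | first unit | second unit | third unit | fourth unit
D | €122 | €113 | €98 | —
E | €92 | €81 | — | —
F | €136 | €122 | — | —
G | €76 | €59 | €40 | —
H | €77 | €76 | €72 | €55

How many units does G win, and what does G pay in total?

G: 1 unit, pays €59

All unit-bids, highest first — top 11: 136 (F-1), 122 (D-1), 122 (F-2), 113 (D-2), 98 (D-3), 92 (E-1), 81 (E-2), 77 (H-1), 76 (G-1), 76 (H-2), 72 (H-3)
First bid not allocated: €59.
G wins 1 unit(s) at €59 each.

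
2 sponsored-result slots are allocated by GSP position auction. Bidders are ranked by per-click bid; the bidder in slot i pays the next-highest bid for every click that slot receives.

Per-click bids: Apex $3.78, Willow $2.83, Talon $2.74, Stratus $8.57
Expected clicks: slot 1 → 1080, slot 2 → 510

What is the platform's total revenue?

Ranked by bid: $8.57 (Stratus) > $3.78 (Apex) > $2.83 (Willow) > …
Slot 1: Stratus pays $3.78 × 1080 = $4082.40
Slot 2: Apex pays $2.83 × 510 = $1443.30
Total = $5525.70

Total revenue: $5525.70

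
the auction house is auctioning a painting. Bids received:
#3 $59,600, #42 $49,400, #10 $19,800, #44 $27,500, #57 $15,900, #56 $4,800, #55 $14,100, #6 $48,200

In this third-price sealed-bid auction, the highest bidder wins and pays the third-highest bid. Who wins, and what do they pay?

Sorting bids: 59,600 (#3) > 49,400 (#42) > 48,200 (#6) > 27,500 (#44) > 19,800 (#10) > 15,900 (#57) > …
#3 wins; payment is bid #3 in the ranking = $48,200.

#3 pays $48,200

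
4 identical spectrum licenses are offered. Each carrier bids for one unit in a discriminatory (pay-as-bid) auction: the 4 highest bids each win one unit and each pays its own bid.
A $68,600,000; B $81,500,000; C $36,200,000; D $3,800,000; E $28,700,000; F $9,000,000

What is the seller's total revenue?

Bids ranked high→low: 81,500,000 (B), 68,600,000 (A), 36,200,000 (C), 28,700,000 (E), 9,000,000 (F), 3,800,000 (D)
The 4 highest are B, A, C, E.
Total revenue = 81,500,000 + 68,600,000 + 36,200,000 + 28,700,000 = $215,000,000.

Total revenue: $215,000,000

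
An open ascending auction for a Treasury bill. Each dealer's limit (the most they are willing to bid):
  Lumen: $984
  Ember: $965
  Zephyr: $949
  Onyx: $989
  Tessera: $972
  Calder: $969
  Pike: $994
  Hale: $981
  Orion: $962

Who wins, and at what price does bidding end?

Limits in order: 994 (Pike) > 989 (Onyx) > 984 (Lumen) > 981 (Hale) > 972 (Tessera) > 969 (Calder) > …
Bidding ends when Onyx exits at $989; Pike takes it.

Pike wins at $989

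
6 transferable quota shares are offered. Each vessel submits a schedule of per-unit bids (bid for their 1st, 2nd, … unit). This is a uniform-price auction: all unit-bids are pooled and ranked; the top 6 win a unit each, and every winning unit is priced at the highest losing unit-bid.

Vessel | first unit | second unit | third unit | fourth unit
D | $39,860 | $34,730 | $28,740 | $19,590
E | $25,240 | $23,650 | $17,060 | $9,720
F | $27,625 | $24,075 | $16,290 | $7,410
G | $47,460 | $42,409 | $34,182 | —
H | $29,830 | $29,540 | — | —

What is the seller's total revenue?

Pooled unit-bids ranked (top 6): 47,460 (G-1), 42,409 (G-2), 39,860 (D-1), 34,730 (D-2), 34,182 (G-3), 29,830 (H-1)
Highest rejected unit-bid = $29,540.
Allocation: D 2, G 3, H 1. Every unit priced at $29,540.
Revenue = 6 × 29,540 = $177,240.

Total revenue: $177,240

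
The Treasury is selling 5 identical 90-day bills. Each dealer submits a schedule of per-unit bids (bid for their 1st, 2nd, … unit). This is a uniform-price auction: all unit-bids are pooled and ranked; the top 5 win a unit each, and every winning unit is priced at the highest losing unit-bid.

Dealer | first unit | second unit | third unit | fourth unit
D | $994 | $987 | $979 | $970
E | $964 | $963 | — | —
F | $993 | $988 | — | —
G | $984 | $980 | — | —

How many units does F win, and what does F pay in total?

F: 2 units, pays $1,960

Merging the schedules and taking the best 5: 994 (D-1), 993 (F-1), 988 (F-2), 987 (D-2), 984 (G-1)
First bid not allocated: $980.
F wins 2 unit(s) at $980 each.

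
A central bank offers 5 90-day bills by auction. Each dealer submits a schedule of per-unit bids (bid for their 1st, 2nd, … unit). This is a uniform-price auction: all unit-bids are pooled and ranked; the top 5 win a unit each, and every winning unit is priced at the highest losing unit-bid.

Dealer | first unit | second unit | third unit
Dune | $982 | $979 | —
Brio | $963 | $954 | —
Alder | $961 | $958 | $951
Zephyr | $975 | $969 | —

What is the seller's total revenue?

Merging the schedules and taking the best 5: 982 (Dune-1), 979 (Dune-2), 975 (Zephyr-1), 969 (Zephyr-2), 963 (Brio-1)
The (k+1)-th unit-bid is $961.
Allocation: Brio 1, Dune 2, Zephyr 2. Every unit priced at $961.
Revenue = 5 × 961 = $4,805.

Total revenue: $4,805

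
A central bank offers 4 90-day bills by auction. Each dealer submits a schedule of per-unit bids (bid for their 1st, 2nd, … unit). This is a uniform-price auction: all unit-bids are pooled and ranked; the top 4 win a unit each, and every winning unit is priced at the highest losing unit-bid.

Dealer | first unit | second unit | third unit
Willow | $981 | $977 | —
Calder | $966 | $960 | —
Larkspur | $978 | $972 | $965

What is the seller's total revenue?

Pooled unit-bids ranked (top 4): 981 (Willow-1), 978 (Larkspur-1), 977 (Willow-2), 972 (Larkspur-2)
The (k+1)-th unit-bid is $966.
Allocation: Larkspur 2, Willow 2. Every unit priced at $966.
Revenue = 4 × 966 = $3,864.

Total revenue: $3,864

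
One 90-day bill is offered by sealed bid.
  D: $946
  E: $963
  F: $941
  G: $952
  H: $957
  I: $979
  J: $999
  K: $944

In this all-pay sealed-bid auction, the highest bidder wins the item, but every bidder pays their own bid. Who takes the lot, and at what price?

J pays $999

Bids in order: 999 (J) > 979 (I) > 963 (E) > 957 (H) > 952 (G) > 946 (D) > …
J is highest and takes the item; every bidder forfeits their bid.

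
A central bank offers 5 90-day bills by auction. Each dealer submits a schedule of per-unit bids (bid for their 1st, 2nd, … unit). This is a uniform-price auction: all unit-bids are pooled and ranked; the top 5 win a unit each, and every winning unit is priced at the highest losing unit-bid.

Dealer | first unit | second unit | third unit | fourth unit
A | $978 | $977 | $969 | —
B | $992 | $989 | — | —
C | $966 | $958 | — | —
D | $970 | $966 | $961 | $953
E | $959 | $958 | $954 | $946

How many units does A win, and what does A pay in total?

All unit-bids, highest first — top 5: 992 (B-1), 989 (B-2), 978 (A-1), 977 (A-2), 970 (D-1)
The (k+1)-th unit-bid is $969.
A wins 2 unit(s) at $969 each.

A: 2 units, pays $1,938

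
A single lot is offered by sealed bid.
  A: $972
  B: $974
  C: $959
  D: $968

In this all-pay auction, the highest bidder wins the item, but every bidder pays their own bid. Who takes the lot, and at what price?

Bids in order: 974 (B) > 972 (A) > 968 (D) > 959 (C)
B wins with the top bid; all bids are sunk regardless.

B pays $974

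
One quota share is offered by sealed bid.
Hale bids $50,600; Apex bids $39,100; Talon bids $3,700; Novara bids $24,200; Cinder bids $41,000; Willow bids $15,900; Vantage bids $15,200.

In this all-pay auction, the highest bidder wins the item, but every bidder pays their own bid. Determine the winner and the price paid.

Bids ranked: 50,600 (Hale) > 41,000 (Cinder) > 39,100 (Apex) > 24,200 (Novara) > 15,900 (Willow) > 15,200 (Vantage) > …
Hale is highest and takes the item; every bidder forfeits their bid.

Hale pays $50,600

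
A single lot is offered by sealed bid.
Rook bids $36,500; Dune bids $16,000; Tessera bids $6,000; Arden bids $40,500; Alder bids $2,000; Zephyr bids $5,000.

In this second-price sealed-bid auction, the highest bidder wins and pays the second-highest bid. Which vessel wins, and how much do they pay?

Arden pays $36,500

Second-price sealed-bid auction: the highest bidder wins and pays the second-highest bid.
Bids in order: 40,500 (Arden) > 36,500 (Rook) > 16,000 (Dune) > 6,000 (Tessera) > 5,000 (Zephyr) > 2,000 (Alder)
Arden is highest; pays the second-highest bid, $36,500.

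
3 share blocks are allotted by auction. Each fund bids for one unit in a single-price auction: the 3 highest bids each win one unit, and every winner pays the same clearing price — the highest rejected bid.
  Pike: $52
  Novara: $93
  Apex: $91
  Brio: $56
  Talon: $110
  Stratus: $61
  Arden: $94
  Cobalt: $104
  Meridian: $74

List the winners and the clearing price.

Sorting: 110 (Talon), 104 (Cobalt), 94 (Arden), 93 (Novara), 91 (Apex), …
Top 3: Talon, Cobalt, Arden.
Clearing price = highest rejected bid = $93.

Talon, Cobalt, Arden; each pays $93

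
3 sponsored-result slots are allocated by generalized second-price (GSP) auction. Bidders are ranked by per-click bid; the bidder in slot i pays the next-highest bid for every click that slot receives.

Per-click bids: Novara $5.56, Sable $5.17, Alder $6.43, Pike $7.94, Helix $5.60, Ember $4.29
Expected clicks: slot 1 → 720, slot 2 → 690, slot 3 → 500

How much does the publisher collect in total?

Per-click bids in order: $7.94 (Pike) > $6.43 (Alder) > $5.60 (Helix) > $5.56 (Novara) > …
Slot 1: Pike pays $6.43 × 720 = $4629.60
Slot 2: Alder pays $5.60 × 690 = $3864.00
Slot 3: Helix pays $5.56 × 500 = $2780.00
Total = $11273.60

Total revenue: $11273.60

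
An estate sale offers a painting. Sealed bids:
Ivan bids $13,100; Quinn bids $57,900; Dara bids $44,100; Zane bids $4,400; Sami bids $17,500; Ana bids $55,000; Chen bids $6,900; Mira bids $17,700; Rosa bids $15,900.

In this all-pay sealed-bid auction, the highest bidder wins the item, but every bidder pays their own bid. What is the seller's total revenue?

Bids in order: 57,900 (Quinn) > 55,000 (Ana) > 44,100 (Dara) > 17,700 (Mira) > 17,500 (Sami) > 15,900 (Rosa) > …
Quinn wins with the top bid; all bids are sunk regardless.
Every bidder forfeits their bid regardless of winning.
Revenue = 13,100 + 57,900 + 44,100 + 4,400 + 17,500 + 55,000 + 6,900 + 17,700 + 15,900 = $232,500.

Total revenue: $232,500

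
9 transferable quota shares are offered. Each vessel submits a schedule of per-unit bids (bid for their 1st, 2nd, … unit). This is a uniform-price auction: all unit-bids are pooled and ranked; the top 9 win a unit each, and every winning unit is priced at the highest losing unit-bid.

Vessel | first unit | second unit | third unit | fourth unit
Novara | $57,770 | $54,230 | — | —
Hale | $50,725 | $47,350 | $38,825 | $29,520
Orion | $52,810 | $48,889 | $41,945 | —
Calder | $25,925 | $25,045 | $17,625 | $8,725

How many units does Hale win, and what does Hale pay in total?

Pooled unit-bids ranked (top 9): 57,770 (Novara-1), 54,230 (Novara-2), 52,810 (Orion-1), 50,725 (Hale-1), 48,889 (Orion-2), 47,350 (Hale-2), 41,945 (Orion-3), 38,825 (Hale-3), 29,520 (Hale-4)
The (k+1)-th unit-bid is $25,925.
Hale wins 4 unit(s) at $25,925 each.

Hale: 4 units, pays $103,700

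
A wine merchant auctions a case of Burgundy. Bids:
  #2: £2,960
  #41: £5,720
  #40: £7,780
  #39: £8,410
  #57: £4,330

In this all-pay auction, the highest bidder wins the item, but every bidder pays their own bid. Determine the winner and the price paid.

#39 pays £8,410

All-pay auction: the highest bidder wins the item, but every bidder pays their own bid.
Bids in order: 8,410 (#39) > 7,780 (#40) > 5,720 (#41) > 4,330 (#57) > 2,960 (#2)
#39 wins with the top bid; all bids are sunk regardless.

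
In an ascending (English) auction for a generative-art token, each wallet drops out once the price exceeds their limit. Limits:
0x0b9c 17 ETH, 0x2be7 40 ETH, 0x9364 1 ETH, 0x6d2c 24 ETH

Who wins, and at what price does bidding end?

Sorting limits: 40 (0x2be7) > 24 (0x6d2c) > 17 (0x0b9c) > 1 (0x9364)
Once the price passes 24 ETH, only 0x2be7 is left; the hammer falls at 0x6d2c's limit of 24 ETH.

0x2be7 wins at 24 ETH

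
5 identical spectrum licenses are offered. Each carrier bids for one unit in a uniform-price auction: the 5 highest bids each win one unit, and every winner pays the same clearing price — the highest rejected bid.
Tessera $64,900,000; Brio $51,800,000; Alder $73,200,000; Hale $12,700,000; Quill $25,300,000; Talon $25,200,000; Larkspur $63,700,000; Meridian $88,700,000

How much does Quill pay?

Sorting: 88,700,000 (Meridian), 73,200,000 (Alder), 64,900,000 (Tessera), 63,700,000 (Larkspur), 51,800,000 (Brio), 25,300,000 (Quill), 25,200,000 (Talon), …
Winners (5 units): Meridian, Alder, Tessera, Larkspur, Brio.
Clearing price = highest rejected bid = $25,300,000.
Quill does not win → pays $0.

Quill pays $0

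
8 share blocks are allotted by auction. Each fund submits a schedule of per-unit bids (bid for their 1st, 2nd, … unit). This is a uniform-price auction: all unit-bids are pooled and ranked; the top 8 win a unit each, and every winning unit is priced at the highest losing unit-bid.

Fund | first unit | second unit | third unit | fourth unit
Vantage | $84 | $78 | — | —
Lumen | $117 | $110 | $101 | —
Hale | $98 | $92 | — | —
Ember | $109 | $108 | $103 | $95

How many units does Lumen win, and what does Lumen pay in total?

Pooled unit-bids ranked (top 8): 117 (Lumen-1), 110 (Lumen-2), 109 (Ember-1), 108 (Ember-2), 103 (Ember-3), 101 (Lumen-3), 98 (Hale-1), 95 (Ember-4)
Highest rejected unit-bid = $92.
Lumen wins 3 unit(s) at $92 each.

Lumen: 3 units, pays $276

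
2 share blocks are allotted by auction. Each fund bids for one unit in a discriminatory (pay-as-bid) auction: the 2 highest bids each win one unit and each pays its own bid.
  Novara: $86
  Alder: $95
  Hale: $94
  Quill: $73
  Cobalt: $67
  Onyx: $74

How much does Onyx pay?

Onyx pays $0

Bids ranked high→low: 95 (Alder), 94 (Hale), 86 (Novara), 74 (Onyx), …
Winners (2 units): Alder, Hale.
Onyx does not win → $0.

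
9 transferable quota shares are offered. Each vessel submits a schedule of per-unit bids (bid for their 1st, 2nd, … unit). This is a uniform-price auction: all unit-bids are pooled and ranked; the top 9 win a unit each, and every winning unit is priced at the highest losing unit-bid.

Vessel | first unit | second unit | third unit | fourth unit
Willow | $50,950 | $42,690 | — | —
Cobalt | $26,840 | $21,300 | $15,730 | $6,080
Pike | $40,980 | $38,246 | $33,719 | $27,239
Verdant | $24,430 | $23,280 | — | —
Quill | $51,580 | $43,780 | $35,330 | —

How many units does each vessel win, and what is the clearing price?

Pike 4, Quill 3, Willow 2; clearing price $26,840

Merging the schedules and taking the best 9: 51,580 (Quill-1), 50,950 (Willow-1), 43,780 (Quill-2), 42,690 (Willow-2), 40,980 (Pike-1), 38,246 (Pike-2), 35,330 (Quill-3), 33,719 (Pike-3), 27,239 (Pike-4)
Highest rejected unit-bid = $26,840.
Allocation: Pike 4, Quill 3, Willow 2.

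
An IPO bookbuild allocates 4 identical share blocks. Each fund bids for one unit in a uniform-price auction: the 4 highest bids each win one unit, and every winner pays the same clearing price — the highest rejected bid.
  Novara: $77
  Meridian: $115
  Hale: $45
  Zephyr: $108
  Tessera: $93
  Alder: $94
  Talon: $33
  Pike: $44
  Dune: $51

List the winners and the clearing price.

Meridian, Zephyr, Alder, Tessera; each pays $77

Sorting: 115 (Meridian), 108 (Zephyr), 94 (Alder), 93 (Tessera), 77 (Novara), 51 (Dune), …
Winners (4 units): Meridian, Zephyr, Alder, Tessera.
First losing bid is Novara's $77, which sets the uniform price.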